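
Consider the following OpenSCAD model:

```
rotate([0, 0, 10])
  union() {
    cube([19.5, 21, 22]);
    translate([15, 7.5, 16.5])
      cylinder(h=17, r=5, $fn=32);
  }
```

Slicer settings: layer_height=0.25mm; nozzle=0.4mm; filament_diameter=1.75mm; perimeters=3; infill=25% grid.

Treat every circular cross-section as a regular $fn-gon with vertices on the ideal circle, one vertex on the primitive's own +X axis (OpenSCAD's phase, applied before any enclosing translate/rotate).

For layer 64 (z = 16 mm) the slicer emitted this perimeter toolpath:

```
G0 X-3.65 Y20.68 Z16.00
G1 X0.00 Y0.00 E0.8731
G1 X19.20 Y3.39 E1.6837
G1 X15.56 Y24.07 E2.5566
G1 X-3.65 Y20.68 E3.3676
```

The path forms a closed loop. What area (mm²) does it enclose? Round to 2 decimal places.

409.52 mm²

Apply the shoelace formula to the sequence of (X, Y) vertices; enclosed area = 409.52 mm².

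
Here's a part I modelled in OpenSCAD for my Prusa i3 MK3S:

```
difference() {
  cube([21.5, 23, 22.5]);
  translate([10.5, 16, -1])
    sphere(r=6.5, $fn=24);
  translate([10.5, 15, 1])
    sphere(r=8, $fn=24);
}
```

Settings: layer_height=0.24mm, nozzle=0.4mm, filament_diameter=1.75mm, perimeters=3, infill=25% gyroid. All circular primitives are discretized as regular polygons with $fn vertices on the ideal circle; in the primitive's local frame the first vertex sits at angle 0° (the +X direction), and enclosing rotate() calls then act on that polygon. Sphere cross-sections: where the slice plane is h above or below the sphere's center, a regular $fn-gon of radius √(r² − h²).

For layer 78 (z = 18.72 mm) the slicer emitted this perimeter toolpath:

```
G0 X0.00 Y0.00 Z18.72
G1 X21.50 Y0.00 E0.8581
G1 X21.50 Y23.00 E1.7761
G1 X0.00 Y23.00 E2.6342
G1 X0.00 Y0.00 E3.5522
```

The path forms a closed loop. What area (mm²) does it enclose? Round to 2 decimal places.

Apply the shoelace formula to the sequence of (X, Y) vertices; enclosed area = 494.50 mm².

494.50 mm²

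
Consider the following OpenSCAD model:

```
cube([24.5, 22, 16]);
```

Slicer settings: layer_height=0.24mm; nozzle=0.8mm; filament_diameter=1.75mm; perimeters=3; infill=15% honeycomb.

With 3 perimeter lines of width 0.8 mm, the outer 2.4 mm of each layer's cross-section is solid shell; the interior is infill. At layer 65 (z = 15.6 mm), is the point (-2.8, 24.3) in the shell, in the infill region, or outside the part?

outside

At z = 15.6 mm: the cube is present — its section is the full 24.5×22 rectangle. Overall, the cross-section is a single solid region. The nearest boundary edge runs (24.50, 22.00)→(0.00, 22.00); distance from the point to it = 3.62 mm. The point is not inside any of the regions above, so it lies outside the cross-section (3.62 mm from the nearest boundary).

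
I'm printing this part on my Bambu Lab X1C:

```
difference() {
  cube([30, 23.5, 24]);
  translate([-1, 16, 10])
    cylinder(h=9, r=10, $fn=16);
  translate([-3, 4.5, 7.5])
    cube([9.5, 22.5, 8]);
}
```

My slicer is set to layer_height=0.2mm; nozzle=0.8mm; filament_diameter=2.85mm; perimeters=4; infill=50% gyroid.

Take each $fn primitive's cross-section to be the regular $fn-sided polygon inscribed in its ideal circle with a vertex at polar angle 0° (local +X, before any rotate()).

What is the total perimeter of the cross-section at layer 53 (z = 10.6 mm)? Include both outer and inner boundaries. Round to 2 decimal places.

At z = 10.6 mm: the cube (footprint 30×23.5) is included at this height (perimeter 107.00 mm); the r=10 cylinder at (-1, 16) contributes a regular 16-gon of circumradius 10 (perimeter = 2·16·10.000·sin(180°/16) = 62.43 mm); the cube at (-3, 4.5) (footprint 9.5×22.5) is included at this height (perimeter 64.00 mm); Taking the first minus the rest: starting from the 30×23.5 cube, the r=10 cylinder at (-1, 16) partially overlaps it — only the 125.30 mm² overlap (of its 306.15 mm²) is removed, clipping the outline; the 9.5×22.5 cube at (-3, 4.5) partially overlaps it — only the 18.95 mm² overlap (of its 213.75 mm²) is removed, clipping the outline — boundary = 108.20 mm. Overall, the cross-section is a single solid region. Total boundary length (outer) = 108.20 mm.

108.20 mm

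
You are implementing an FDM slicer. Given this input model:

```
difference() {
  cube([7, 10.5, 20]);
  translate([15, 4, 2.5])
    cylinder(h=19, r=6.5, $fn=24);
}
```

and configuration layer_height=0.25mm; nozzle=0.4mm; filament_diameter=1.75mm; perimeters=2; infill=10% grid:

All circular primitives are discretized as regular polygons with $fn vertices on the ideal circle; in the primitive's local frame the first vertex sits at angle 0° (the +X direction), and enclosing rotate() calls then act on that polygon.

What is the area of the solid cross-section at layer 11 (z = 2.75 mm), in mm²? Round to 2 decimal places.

At z = 2.75 mm: the cube is present — its section is the full 7×10.5 rectangle (area 73.50 mm²); the r=6.5 cylinder at (15, 4) contributes a regular 24-gon of circumradius 6.5 (area = (24/2)·6.500²·sin(360°/24) = 131.22 mm²); Subtracting the remaining from the first: starting from the 7×10.5 cube (73.50 mm²), the r=6.5 cylinder at (15, 4) misses the remaining region (no effect) — area = 73.50 mm². Overall, the cross-section is a single solid region. Net area = 73.50 mm².

73.50 mm²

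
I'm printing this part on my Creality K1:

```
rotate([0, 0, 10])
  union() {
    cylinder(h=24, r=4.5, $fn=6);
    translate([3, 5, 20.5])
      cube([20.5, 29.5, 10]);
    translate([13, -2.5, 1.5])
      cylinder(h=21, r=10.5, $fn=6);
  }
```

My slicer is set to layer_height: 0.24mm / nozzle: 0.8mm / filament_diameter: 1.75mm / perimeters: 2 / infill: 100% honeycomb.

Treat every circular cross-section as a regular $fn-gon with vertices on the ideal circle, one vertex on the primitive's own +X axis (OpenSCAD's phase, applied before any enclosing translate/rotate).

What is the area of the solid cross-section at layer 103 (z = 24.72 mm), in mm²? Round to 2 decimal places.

604.75 mm²

At z = 24.72 mm: the cylinder is not intersected at this z (z outside [0, 24]); the 20.5×29.5 cube at (3, 5) contributes its full rectangle (area 604.75 mm²); the cylinder at (13, -2.5) is absent (z outside [1.5, 22.5]); Taking the union: only the 20.5×29.5 cube at (3, 5) is present, so the union is just that shape — area = 604.75 mm²; (rotated 10° about Z; rotation is an isometry so areas/perimeters/island counts are preserved). Overall, the cross-section is a single solid region. Net area = 604.75 mm².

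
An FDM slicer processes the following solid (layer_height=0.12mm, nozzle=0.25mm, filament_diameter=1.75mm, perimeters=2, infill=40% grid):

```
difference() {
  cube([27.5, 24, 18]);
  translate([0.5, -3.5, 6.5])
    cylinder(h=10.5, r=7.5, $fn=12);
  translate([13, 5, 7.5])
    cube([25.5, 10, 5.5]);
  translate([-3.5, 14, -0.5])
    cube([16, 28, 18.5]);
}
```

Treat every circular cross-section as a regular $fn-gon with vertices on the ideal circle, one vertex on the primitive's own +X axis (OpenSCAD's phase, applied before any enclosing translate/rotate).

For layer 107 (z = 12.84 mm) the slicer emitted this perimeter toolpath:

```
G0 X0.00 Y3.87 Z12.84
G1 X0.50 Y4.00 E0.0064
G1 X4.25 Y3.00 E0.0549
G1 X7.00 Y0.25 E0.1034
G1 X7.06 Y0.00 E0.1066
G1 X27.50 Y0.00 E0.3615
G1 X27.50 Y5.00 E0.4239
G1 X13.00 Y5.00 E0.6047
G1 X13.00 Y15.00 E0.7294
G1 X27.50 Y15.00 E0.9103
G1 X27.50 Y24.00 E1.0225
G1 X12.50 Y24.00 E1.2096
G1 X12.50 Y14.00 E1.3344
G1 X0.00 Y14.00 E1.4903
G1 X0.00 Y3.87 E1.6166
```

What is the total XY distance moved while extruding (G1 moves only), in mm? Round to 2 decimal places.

129.61 mm

Sum the Euclidean lengths of each G1 segment: total = 129.61 mm.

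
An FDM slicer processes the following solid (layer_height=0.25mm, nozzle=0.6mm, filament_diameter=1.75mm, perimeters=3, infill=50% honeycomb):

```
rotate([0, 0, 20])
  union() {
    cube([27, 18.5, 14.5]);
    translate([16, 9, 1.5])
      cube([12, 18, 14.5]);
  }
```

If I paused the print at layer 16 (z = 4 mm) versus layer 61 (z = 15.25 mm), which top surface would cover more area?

layer 16 (z = 4 mm)

Layer 16 (z = 4): the 27×18.5 cube contributes its full rectangle (area 499.50 mm²); the cube at (16, 9) (footprint 12×18) is included at this height (area 216.00 mm²); Combining (union): the regions partially overlap — summed areas 715.50 mm² minus the doubly-counted overlap 104.50 mm² gives 611.00 mm² — area = 611.00 mm²; (whole slice rotated 20° about Z — lengths, areas and connectivity unchanged). So its area = 611.00 mm². Layer 61 (z = 15.25): the cube is absent (z outside [0, 14.5]); the 12×18 cube at (16, 9) contributes its full rectangle (area 216.00 mm²); Combining (union): only the 12×18 cube at (16, 9) is present, so the union is just that shape — area = 216.00 mm²; (rotated 20° about Z; rotation is an isometry so areas/perimeters/island counts are preserved). So its area = 216.00 mm². Layer 16 is larger (611.00 vs 216.00 mm²).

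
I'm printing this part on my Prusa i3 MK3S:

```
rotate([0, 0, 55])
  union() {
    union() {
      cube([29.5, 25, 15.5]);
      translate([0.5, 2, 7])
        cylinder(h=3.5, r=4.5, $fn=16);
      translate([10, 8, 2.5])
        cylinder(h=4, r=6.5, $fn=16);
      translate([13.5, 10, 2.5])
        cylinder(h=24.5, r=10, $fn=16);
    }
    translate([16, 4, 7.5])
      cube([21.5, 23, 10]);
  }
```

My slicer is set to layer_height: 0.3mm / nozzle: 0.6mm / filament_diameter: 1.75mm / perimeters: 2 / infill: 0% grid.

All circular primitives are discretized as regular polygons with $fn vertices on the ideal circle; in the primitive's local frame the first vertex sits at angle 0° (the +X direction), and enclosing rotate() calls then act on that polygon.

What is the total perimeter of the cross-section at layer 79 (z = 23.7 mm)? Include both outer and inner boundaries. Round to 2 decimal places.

62.43 mm

At z = 23.7 mm: the cube is not intersected at this z (z outside [0, 15.5]); the cylinder at (0.5, 2) is absent (z outside [7, 10.5]); the cylinder at (10, 8) is absent (z outside [2.5, 6.5]); the cylinder at (13.5, 10): section is a regular 16-gon, circumradius r=10 (perimeter = 2·16·10.000·sin(180°/16) = 62.43 mm); Combining (union): only the r=10 cylinder at (13.5, 10) is present, so the union is just that shape — boundary = 62.43 mm; the cube at (16, 4) does not reach this height (z outside [7.5, 17.5]); Merging all regions: only that combined region is present, so the union is just that shape — boundary = 62.43 mm; (whole slice rotated 55° about Z — lengths, areas and connectivity unchanged). Overall, the cross-section is a single solid region. Total boundary length (outer) = 62.43 mm.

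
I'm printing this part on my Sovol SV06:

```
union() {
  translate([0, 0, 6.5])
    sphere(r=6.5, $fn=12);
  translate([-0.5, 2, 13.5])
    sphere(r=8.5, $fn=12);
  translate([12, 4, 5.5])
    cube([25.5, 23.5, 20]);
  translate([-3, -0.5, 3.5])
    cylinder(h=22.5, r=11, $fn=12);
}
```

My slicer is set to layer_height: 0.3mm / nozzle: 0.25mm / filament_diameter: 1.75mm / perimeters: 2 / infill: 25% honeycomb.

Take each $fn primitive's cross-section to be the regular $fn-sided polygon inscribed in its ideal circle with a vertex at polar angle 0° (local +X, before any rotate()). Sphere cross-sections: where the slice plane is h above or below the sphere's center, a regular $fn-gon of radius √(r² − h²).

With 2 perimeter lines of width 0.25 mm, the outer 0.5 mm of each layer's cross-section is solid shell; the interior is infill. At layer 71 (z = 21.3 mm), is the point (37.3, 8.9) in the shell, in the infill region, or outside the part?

At z = 21.3 mm: the sphere does not reach this height (|z−center|=14.800 > r=6.5); the r=8.5 sphere at (-0.5, 2) slices to a regular 12-gon of circumradius 3.378 (√(r²−h²) with h=7.8 from center); the cube at (12, 4) (footprint 25.5×23.5) is included at this height; the r=11 cylinder at (-3, -0.5) gives a regular 12-gon of circumradius 11 (constant along its height); Taking the union: the regions partially overlap (shared area 34.23 mm²), so overlapping operands fuse into one piece — 2 connected regions. Overall, the cross-section has 2 separate islands. The nearest boundary edge runs (37.50, 27.50)→(37.50, 4.00); distance from the point to it = 0.20 mm. (Shell/infill is judged within the island containing the point — the largest one.) The point is inside the cross-section, 0.20 mm from the nearest boundary — within the 0.5 mm shell band (2 × 0.25).

shell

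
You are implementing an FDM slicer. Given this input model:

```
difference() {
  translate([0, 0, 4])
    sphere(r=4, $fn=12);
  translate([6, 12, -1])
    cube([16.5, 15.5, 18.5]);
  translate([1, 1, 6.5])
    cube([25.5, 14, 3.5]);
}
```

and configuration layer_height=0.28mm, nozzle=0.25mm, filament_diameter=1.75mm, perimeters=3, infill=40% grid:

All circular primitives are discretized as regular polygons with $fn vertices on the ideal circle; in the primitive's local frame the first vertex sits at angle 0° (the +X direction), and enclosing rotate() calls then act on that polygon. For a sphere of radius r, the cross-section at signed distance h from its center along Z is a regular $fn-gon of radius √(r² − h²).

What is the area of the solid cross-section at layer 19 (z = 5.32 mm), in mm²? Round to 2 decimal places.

42.77 mm²

At z = 5.32 mm: the r=4 sphere slices to a regular 12-gon of circumradius 3.776 (√(r²−h²) with h=1.32 from center) (area = (12/2)·3.776²·sin(360°/12) = 42.77 mm²); the cube at (6, 12) is present — its section is the full 16.5×15.5 rectangle (area 255.75 mm²); the cube at (1, 1) is absent (z outside [6.5, 10]); After the difference (first − rest): starting from the r=4 sphere (42.77 mm²), the 16.5×15.5 cube at (6, 12) misses the remaining region (no effect) — area = 42.77 mm². Overall, the cross-section is a single solid region. Net area = 42.77 mm².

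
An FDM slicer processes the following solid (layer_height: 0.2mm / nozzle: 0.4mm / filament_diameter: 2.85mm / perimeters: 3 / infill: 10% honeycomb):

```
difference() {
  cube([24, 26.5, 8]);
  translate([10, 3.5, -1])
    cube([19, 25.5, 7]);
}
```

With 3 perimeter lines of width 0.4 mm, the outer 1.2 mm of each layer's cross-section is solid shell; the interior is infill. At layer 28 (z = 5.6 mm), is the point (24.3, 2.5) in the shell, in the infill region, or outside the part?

outside

At z = 5.6 mm: the 24×26.5 cube contributes its full rectangle; the cube at (10, 3.5) is present — its section is the full 19×25.5 rectangle; Taking the first minus the rest: starting from the 24×26.5 cube, the 19×25.5 cube at (10, 3.5) partially overlaps it — only the 322.00 mm² overlap (of its 484.50 mm²) is removed, clipping the outline — 1 connected region. Overall, the cross-section is a single solid region. The nearest boundary edge runs (24.00, 3.50)→(24.00, 0.00); distance from the point to it = 0.30 mm. The point is not inside any of the regions above, so it lies outside the cross-section (0.30 mm from the nearest boundary).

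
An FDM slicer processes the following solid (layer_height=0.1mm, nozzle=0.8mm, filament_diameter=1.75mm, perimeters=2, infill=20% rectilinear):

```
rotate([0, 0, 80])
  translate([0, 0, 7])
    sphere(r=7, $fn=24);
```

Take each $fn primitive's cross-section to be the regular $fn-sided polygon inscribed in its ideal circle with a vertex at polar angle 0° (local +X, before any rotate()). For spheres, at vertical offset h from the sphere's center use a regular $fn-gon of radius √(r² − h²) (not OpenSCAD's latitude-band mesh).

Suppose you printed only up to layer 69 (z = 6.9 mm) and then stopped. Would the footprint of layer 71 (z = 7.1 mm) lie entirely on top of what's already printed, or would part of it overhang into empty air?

entirely on top

Compare the two slices. At z = 6.9: the r=7 sphere slices to a regular 24-gon of circumradius 6.999 (√(r²−h²) with h=0.1 from center) (area = (24/2)·6.999²·sin(360°/24) = 152.15 mm²); (whole slice rotated 80° about Z — lengths, areas and connectivity unchanged). At z = 7.1: the sphere: section is a regular 24-gon, circumradius = √(r²−h²) = √(7²−0.1²) = 6.999 (area = (24/2)·6.999²·sin(360°/24) = 152.15 mm²); (whole slice rotated 80° about Z — lengths, areas and connectivity unchanged). Checking containment: the cross-section at z = 7.1 is a subset of the cross-section at z = 6.9.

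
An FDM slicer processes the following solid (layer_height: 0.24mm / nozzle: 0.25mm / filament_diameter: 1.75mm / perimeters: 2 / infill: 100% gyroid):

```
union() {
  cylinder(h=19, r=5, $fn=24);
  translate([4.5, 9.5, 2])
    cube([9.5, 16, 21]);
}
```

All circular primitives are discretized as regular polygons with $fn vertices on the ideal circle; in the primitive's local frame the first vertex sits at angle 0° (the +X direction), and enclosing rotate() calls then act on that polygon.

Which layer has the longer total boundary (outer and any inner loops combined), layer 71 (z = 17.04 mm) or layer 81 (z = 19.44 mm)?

Layer 71 (z = 17.04): the r=5 cylinder contributes a regular 24-gon of circumradius 5 (perimeter = 2·24·5.000·sin(180°/24) = 31.33 mm); the cube at (4.5, 9.5) is present — its section is the full 9.5×16 rectangle (perimeter 51.00 mm); Merging all regions: the 2 present regions are separate (no shared area or edge), so areas and boundary lengths simply add and each stays a separate island — boundary = 82.33 mm. So its perimeter = 82.33 mm. Layer 81 (z = 19.44): the cylinder is not intersected at this z (z outside [0, 19]); the cube at (4.5, 9.5) is present — its section is the full 9.5×16 rectangle (perimeter 51.00 mm); Combining (union): only the 9.5×16 cube at (4.5, 9.5) is present, so the union is just that shape — boundary = 51.00 mm. So its perimeter = 51.00 mm. Layer 71 is larger (82.33 vs 51.00 mm).

layer 71 (z = 17.04 mm)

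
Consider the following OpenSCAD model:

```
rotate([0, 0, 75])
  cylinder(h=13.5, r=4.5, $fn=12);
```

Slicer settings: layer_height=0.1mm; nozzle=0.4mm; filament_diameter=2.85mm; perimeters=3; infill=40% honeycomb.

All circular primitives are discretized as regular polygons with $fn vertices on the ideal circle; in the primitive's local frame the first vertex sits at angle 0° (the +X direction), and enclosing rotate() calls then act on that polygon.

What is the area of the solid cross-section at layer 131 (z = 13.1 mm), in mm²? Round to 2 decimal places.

60.75 mm²

At z = 13.1 mm: the cylinder: section is a regular 12-gon, circumradius r=4.5 (area = (12/2)·4.500²·sin(360°/12) = 60.75 mm²); (whole slice rotated 75° about Z — lengths, areas and connectivity unchanged). Overall, the cross-section is a single solid region. Net area = 60.75 mm².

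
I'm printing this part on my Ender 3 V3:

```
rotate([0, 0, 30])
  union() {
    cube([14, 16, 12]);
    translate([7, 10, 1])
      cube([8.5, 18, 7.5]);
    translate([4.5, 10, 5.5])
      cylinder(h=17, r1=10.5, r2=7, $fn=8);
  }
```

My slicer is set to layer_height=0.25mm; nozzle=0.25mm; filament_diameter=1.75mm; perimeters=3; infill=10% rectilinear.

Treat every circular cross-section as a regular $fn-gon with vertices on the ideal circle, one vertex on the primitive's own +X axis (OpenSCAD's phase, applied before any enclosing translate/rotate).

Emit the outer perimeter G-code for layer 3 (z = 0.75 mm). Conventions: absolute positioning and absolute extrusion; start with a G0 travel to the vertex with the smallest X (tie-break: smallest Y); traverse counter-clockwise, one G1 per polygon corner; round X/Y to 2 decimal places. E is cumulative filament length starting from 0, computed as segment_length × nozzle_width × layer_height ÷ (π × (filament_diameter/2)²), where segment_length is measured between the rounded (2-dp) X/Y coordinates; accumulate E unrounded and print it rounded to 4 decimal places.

G0 X-8.00 Y13.86 Z0.75
G1 X0.00 Y0.00 E0.4158
G1 X12.12 Y7.00 E0.7795
G1 X4.12 Y20.86 E1.1953
G1 X-8.00 Y13.86 E1.5590

At z = 0.75 mm: the cube (footprint 14×16) is included at this height; the cube at (7, 10) does not reach this height (z outside [1, 8.5]); the cone at (4.5, 10) is not intersected at this z (z outside [5.5, 22.5]); Taking the union: only the 14×16 cube is present, so the union is just that shape — 1 connected region; (rotated 30° about Z; rotation is an isometry so areas/perimeters/island counts are preserved). The outline is a single polygon with 4 vertices. Extrusion per mm of travel: 0.25 × 0.25 / (π × 0.875²) = 0.025984. Accumulating E over each segment gives final E = 1.5590.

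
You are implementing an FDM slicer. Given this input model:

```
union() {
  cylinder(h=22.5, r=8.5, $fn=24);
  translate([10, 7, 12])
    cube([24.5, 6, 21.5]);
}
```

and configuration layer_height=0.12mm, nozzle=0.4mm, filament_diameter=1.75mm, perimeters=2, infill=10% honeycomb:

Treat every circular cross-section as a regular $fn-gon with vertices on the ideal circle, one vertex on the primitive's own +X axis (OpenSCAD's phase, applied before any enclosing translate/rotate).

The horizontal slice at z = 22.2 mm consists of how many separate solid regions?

At z = 22.2 mm: the r=8.5 cylinder gives a regular 24-gon of circumradius 8.5 (constant along its height); the cube at (10, 7) (footprint 24.5×6) is included at this height; Taking the union: the 2 present regions are separate (no shared area or edge), so areas and boundary lengths simply add and each stays a separate island — 2 connected regions. The result has 2 disconnected regions.

2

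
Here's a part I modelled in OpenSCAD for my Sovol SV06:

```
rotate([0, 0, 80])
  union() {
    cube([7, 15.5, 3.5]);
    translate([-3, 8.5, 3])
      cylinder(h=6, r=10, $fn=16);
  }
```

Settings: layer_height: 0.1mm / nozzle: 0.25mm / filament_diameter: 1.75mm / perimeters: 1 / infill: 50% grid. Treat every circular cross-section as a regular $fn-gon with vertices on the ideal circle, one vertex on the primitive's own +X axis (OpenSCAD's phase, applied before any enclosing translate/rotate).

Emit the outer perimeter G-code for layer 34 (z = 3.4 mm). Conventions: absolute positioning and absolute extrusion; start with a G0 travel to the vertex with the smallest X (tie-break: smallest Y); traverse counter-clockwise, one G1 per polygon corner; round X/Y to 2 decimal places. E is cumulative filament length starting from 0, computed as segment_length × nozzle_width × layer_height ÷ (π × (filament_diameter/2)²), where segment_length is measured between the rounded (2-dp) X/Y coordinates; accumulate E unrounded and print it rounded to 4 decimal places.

At z = 3.4 mm: the cube is present — its section is the full 7×15.5 rectangle; the r=10 cylinder at (-3, 8.5) contributes a regular 16-gon of circumradius 10; Taking the union: the regions partially overlap (shared area 88.11 mm²), so overlapping operands fuse into one piece — 1 connected region; (rotated 80° about Z; rotation is an isometry so areas/perimeters/island counts are preserved). The outline is a single polygon with 16 vertices. Extrusion per mm of travel: 0.25 × 0.1 / (π × 0.875²) = 0.010394. Accumulating E over each segment gives final E = 0.7045.

G0 X-18.74 Y0.26 Z3.40
G1 X-18.65 Y-3.64 E0.0405
G1 X-17.08 Y-7.21 E0.0811
G1 X-14.26 Y-9.91 E0.1217
G1 X-10.63 Y-11.33 E0.1622
G1 X-6.73 Y-11.24 E0.2027
G1 X-3.16 Y-9.67 E0.2433
G1 X-0.46 Y-6.85 E0.2838
G1 X0.96 Y-3.21 E0.3244
G1 X0.87 Y0.69 E0.3650
G1 X0.34 Y1.90 E0.3787
G1 X1.22 Y6.89 E0.4314
G1 X-14.05 Y9.59 E0.5926
G1 X-14.55 Y6.75 E0.6225
G1 X-14.63 Y6.71 E0.6235
G1 X-17.33 Y3.89 E0.6640
G1 X-18.74 Y0.26 E0.7045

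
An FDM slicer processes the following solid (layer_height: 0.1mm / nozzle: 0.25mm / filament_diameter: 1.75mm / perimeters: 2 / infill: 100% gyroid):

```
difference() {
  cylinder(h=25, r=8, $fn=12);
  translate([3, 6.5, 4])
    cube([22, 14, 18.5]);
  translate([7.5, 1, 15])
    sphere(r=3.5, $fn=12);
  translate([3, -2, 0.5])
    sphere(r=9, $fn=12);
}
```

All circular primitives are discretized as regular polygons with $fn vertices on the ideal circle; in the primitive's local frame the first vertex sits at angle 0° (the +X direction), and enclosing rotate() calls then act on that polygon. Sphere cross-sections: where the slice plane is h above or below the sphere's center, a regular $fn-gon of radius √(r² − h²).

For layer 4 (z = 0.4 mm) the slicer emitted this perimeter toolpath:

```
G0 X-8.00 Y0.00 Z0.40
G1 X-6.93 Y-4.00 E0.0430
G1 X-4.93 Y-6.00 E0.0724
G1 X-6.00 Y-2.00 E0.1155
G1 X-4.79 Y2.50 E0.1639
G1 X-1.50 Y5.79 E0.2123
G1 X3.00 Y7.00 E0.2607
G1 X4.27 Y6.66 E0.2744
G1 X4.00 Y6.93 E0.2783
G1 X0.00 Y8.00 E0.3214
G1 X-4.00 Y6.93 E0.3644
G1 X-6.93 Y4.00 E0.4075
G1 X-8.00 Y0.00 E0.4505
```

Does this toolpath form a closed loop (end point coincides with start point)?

yes

Start point (G0): (-8.00, 0.00). End point (last G1): the path returns to the start — closed.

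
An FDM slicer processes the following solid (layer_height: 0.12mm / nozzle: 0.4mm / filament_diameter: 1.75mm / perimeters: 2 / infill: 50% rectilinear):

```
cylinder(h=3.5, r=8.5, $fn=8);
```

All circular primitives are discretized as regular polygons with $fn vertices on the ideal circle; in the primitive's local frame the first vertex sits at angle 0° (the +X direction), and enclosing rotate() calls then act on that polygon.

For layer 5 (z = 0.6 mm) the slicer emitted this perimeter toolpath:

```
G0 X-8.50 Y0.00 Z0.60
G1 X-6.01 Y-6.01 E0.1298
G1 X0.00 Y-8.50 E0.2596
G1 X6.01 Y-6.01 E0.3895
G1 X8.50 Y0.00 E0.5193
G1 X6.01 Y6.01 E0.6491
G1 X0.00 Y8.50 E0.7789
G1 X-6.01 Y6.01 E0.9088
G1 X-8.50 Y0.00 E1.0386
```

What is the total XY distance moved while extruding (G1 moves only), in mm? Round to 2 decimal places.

Sum the Euclidean lengths of each G1 segment: total = 52.04 mm.

52.04 mm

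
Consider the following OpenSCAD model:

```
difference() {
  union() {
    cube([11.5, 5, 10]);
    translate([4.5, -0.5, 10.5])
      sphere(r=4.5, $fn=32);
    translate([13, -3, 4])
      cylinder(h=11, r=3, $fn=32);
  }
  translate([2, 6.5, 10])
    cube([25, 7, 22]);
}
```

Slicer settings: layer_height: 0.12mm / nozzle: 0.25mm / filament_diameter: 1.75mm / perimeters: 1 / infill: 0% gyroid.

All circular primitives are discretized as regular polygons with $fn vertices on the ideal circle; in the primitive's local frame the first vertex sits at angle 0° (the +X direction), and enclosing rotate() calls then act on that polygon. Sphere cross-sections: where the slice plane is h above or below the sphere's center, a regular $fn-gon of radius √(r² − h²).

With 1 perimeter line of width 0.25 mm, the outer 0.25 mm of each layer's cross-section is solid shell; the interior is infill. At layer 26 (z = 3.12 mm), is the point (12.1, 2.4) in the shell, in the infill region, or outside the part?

At z = 3.12 mm: the cube is present — its section is the full 11.5×5 rectangle; the sphere at (4.5, -0.5) is absent (|z−center|=7.380 > r=4.5); the cylinder at (13, -3) is absent (z outside [4, 15]); Merging all regions: only the 11.5×5 cube is present, so the union is just that shape — 1 connected region; the cube at (2, 6.5) does not reach this height (z outside [10, 32]); After the difference (first − rest): none of the subtracted shapes is present at this height, so that combined region is unchanged — 1 connected region. Overall, the cross-section is a single solid region. The nearest boundary edge runs (11.50, 0.00)→(11.50, 5.00); distance from the point to it = 0.60 mm. The point is not inside any of the regions above, so it lies outside the cross-section (0.60 mm from the nearest boundary).

outside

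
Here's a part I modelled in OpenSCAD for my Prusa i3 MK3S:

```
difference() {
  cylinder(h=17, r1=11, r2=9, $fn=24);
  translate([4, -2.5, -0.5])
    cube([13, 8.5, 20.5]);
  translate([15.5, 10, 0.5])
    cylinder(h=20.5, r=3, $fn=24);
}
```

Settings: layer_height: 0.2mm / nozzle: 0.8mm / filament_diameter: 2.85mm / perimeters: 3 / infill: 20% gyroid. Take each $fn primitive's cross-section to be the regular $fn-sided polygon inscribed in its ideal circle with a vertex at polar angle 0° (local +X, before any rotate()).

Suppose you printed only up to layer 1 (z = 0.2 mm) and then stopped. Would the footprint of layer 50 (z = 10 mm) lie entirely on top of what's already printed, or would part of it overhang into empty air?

Compare the two slices. At z = 0.2: the cone: at t=0.012 of its height the radius interpolates to r₁+(r₂−r₁)t = 10.976, giving a regular 24-gon of that circumradius (area = (24/2)·10.976²·sin(360°/24) = 374.20 mm²); the cube at (4, -2.5) is present — its section is the full 13×8.5 rectangle (area 110.50 mm²); the cylinder at (15.5, 10) does not reach this height (z outside [0.5, 21]); Subtracting the remaining from the first: starting from the cone (374.20 mm²), the 13×8.5 cube at (4, -2.5) partially overlaps it — only the 55.06 mm² overlap (of its 110.50 mm²) is removed, clipping the outline — area = 319.14 mm². At z = 10: the cone contributes a regular 24-gon of circumradius 9.824 (interpolated between r1=11 and r2=9 at t=0.588) (area = (24/2)·9.824²·sin(360°/24) = 299.72 mm²); the 13×8.5 cube at (4, -2.5) contributes its full rectangle (area 110.50 mm²); the r=3 cylinder at (15.5, 10) gives a regular 24-gon of circumradius 3 (constant along its height) (area = (24/2)·3.000²·sin(360°/24) = 27.95 mm²); Subtracting the remaining from the first: starting from the cone (299.72 mm²), the 13×8.5 cube at (4, -2.5) partially overlaps it — only the 44.82 mm² overlap (of its 110.50 mm²) is removed, clipping the outline; the r=3 cylinder at (15.5, 10) misses the remaining region (no effect) — area = 254.90 mm². Checking containment: the cross-section at z = 10 is a subset of the cross-section at z = 0.2.

entirely on top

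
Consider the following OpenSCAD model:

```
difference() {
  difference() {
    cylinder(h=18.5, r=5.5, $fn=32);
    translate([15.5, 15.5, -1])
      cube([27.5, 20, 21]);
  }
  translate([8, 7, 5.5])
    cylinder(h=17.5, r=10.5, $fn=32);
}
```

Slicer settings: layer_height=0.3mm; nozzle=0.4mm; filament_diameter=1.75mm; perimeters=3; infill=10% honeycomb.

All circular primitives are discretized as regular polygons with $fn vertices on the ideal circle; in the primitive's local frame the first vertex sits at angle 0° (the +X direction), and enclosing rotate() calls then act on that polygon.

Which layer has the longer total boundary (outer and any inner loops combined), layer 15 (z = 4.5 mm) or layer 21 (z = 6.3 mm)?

Layer 15 (z = 4.5): the cylinder: section is a regular 32-gon, circumradius r=5.5 (perimeter = 2·32·5.500·sin(180°/32) = 34.50 mm); the 27.5×20 cube at (15.5, 15.5) contributes its full rectangle (perimeter 95.00 mm); Subtracting the remaining from the first: starting from the r=5.5 cylinder, the 27.5×20 cube at (15.5, 15.5) misses the remaining region (no effect) — boundary = 34.50 mm; the cylinder at (8, 7) is not intersected at this z (z outside [5.5, 23]); After the difference (first − rest): none of the subtracted shapes is present at this height, so that combined region is unchanged — boundary = 34.50 mm. So its perimeter = 34.50 mm. Layer 21 (z = 6.3): the r=5.5 cylinder contributes a regular 32-gon of circumradius 5.5 (perimeter = 2·32·5.500·sin(180°/32) = 34.50 mm); the cube at (15.5, 15.5) is present — its section is the full 27.5×20 rectangle (perimeter 95.00 mm); Taking the first minus the rest: starting from the r=5.5 cylinder, the 27.5×20 cube at (15.5, 15.5) misses the remaining region (no effect) — boundary = 34.50 mm; the r=10.5 cylinder at (8, 7) contributes a regular 32-gon of circumradius 10.5 (perimeter = 2·32·10.500·sin(180°/32) = 65.87 mm); After the difference (first − rest): starting from that combined region, the r=10.5 cylinder at (8, 7) partially overlaps it — only the 40.21 mm² overlap (of its 344.14 mm²) is removed, clipping the outline — boundary = 31.45 mm. So its perimeter = 31.45 mm. Layer 15 is larger (34.50 vs 31.45 mm).

layer 15 (z = 4.5 mm)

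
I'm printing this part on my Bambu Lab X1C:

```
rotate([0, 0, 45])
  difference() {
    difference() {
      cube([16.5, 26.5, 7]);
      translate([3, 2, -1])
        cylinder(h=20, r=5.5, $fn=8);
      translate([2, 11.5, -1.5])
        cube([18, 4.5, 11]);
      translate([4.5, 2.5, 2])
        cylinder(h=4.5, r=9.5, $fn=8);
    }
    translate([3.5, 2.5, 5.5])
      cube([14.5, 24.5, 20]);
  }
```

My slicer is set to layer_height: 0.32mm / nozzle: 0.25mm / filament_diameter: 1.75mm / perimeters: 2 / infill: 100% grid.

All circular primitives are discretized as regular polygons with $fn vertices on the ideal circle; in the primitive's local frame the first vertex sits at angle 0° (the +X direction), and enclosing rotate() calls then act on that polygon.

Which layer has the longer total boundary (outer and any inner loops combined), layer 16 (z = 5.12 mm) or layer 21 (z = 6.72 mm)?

layer 16 (z = 5.12 mm)

Layer 16 (z = 5.12): the cube (footprint 16.5×26.5) is included at this height (perimeter 86.00 mm); the cylinder at (3, 2): section is a regular 8-gon, circumradius r=5.5 (perimeter = 2·8·5.500·sin(180°/8) = 33.68 mm); the 18×4.5 cube at (2, 11.5) contributes its full rectangle (perimeter 45.00 mm); the r=9.5 cylinder at (4.5, 2.5) contributes a regular 8-gon of circumradius 9.5 (perimeter = 2·8·9.500·sin(180°/8) = 58.17 mm); After the difference (first − rest): starting from the 16.5×26.5 cube, the r=5.5 cylinder at (3, 2) partially overlaps it — only the 52.20 mm² overlap (of its 85.56 mm²) is removed, clipping the outline; the 18×4.5 cube at (2, 11.5) partially overlaps it — only the 65.25 mm² overlap (of its 81.00 mm²) is removed, clipping the outline; the r=9.5 cylinder at (4.5, 2.5) partially overlaps it — only the 83.28 mm² overlap (of its 255.27 mm²) is removed, clipping the outline — boundary = 108.99 mm; the cube at (3.5, 2.5) does not reach this height (z outside [5.5, 25.5]); Subtracting the remaining from the first: none of the subtracted shapes is present at this height, so the result so far is unchanged — boundary = 108.99 mm; (rotated 45° about Z; rotation is an isometry so areas/perimeters/island counts are preserved). So its perimeter = 108.99 mm. Layer 21 (z = 6.72): the cube (footprint 16.5×26.5) is included at this height (perimeter 86.00 mm); the r=5.5 cylinder at (3, 2) contributes a regular 8-gon of circumradius 5.5 (perimeter = 2·8·5.500·sin(180°/8) = 33.68 mm); the 18×4.5 cube at (2, 11.5) contributes its full rectangle (perimeter 45.00 mm); the cylinder at (4.5, 2.5) is not intersected at this z (z outside [2, 6.5]); Subtracting the remaining from the first: starting from the 16.5×26.5 cube, the r=5.5 cylinder at (3, 2) partially overlaps it — only the 52.20 mm² overlap (of its 85.56 mm²) is removed, clipping the outline; the 18×4.5 cube at (2, 11.5) partially overlaps it — only the 65.25 mm² overlap (of its 81.00 mm²) is removed, clipping the outline — boundary = 114.90 mm; the cube at (3.5, 2.5) (footprint 14.5×24.5) is included at this height (perimeter 78.00 mm); Taking the first minus the rest: starting from the result so far, the 14.5×24.5 cube at (3.5, 2.5) partially overlaps it — only the 237.26 mm² overlap (of its 355.25 mm²) is removed, clipping the outline — boundary = 71.98 mm; (whole slice rotated 45° about Z — lengths, areas and connectivity unchanged). So its perimeter = 71.98 mm. Layer 16 is larger (108.99 vs 71.98 mm).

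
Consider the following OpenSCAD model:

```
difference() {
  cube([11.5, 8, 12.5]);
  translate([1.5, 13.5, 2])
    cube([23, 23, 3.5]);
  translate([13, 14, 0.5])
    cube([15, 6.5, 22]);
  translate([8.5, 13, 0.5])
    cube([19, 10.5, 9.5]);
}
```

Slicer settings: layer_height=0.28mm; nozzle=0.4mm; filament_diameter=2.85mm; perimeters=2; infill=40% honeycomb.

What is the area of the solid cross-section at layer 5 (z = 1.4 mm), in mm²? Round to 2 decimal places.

92.00 mm²

At z = 1.4 mm: the cube is present — its section is the full 11.5×8 rectangle (area 92.00 mm²); the cube at (1.5, 13.5) does not reach this height (z outside [2, 5.5]); the cube at (13, 14) (footprint 15×6.5) is included at this height (area 97.50 mm²); the 19×10.5 cube at (8.5, 13) contributes its full rectangle (area 199.50 mm²); After the difference (first − rest): starting from the 11.5×8 cube (92.00 mm²), the 15×6.5 cube at (13, 14) misses the remaining region (no effect); the 19×10.5 cube at (8.5, 13) misses the remaining region (no effect) — area = 92.00 mm². Overall, the cross-section is a single solid region. Net area = 92.00 mm².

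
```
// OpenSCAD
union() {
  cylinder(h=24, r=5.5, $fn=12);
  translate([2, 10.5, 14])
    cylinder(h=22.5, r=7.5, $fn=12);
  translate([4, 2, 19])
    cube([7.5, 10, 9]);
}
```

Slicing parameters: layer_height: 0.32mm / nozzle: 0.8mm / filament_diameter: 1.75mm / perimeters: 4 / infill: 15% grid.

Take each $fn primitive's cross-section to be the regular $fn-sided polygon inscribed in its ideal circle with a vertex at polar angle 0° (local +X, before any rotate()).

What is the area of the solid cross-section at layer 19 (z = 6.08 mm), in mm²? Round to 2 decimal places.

90.75 mm²

At z = 6.08 mm: the cylinder: section is a regular 12-gon, circumradius r=5.5 (area = (12/2)·5.500²·sin(360°/12) = 90.75 mm²); the cylinder at (2, 10.5) is absent (z outside [14, 36.5]); the cube at (4, 2) does not reach this height (z outside [19, 28]); Combining (union): only the r=5.5 cylinder is present, so the union is just that shape — area = 90.75 mm². Overall, the cross-section is a single solid region. Net area = 90.75 mm².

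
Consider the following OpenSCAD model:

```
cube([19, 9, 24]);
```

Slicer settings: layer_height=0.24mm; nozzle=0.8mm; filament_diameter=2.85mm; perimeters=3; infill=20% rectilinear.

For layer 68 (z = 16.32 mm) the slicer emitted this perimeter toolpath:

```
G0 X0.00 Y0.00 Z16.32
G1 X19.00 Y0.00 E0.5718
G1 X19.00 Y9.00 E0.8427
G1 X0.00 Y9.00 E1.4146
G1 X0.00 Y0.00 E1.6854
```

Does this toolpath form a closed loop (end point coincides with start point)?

yes

Start point (G0): (0.00, 0.00). End point (last G1): the path returns to the start — closed.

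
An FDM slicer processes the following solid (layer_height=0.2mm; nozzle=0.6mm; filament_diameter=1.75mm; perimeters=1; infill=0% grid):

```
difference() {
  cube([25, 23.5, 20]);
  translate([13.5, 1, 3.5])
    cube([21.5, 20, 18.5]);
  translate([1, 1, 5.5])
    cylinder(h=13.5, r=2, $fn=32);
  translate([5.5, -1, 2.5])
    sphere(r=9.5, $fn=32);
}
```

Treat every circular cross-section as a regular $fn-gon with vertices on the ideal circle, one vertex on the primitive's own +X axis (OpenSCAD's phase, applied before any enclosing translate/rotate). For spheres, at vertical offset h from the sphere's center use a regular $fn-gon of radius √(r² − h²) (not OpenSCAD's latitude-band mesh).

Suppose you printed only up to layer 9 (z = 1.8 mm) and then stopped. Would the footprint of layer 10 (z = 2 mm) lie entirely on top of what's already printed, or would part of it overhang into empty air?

Compare the two slices. At z = 1.8: the cube (footprint 25×23.5) is included at this height (area 587.50 mm²); the cube at (13.5, 1) is not intersected at this z (z outside [3.5, 22]); the cylinder at (1, 1) is not intersected at this z (z outside [5.5, 19]); the sphere at (5.5, -1): section is a regular 32-gon, circumradius = √(r²−h²) = √(9.5²−0.7²) = 9.474 (area = (32/2)·9.474²·sin(360°/32) = 280.18 mm²); Subtracting the remaining from the first: starting from the 25×23.5 cube (587.50 mm²), the r=9.5 sphere at (5.5, -1) partially overlaps it — only the 103.96 mm² overlap (of its 280.18 mm²) is removed, clipping the outline — area = 483.54 mm². At z = 2: the 25×23.5 cube contributes its full rectangle (area 587.50 mm²); the cube at (13.5, 1) is not intersected at this z (z outside [3.5, 22]); the cylinder at (1, 1) does not reach this height (z outside [5.5, 19]); the r=9.5 sphere at (5.5, -1) slices to a regular 32-gon of circumradius 9.487 (√(r²−h²) with h=0.5 from center) (area = (32/2)·9.487²·sin(360°/32) = 280.93 mm²); After the difference (first − rest): starting from the 25×23.5 cube (587.50 mm²), the r=9.5 sphere at (5.5, -1) partially overlaps it — only the 104.21 mm² overlap (of its 280.93 mm²) is removed, clipping the outline — area = 483.29 mm². Checking containment: the cross-section at z = 2 is a subset of the cross-section at z = 1.8.

entirely on top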